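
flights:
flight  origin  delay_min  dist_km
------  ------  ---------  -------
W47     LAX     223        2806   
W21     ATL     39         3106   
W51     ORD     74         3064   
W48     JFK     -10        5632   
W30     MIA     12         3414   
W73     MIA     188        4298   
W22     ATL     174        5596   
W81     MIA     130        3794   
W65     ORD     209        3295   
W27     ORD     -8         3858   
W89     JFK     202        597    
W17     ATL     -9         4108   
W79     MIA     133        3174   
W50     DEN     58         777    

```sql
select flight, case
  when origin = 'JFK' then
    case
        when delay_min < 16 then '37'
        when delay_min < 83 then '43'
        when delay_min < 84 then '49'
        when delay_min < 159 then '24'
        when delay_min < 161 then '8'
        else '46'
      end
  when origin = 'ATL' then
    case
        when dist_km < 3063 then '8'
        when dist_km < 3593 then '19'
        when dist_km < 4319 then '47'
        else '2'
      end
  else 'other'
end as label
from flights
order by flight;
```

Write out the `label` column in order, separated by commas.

flight=W17: origin='ATL' → inner[dist_km < 4319] → 47
flight=W21: origin='ATL' → inner[dist_km < 3593] → 19
flight=W22: origin='ATL' → inner[ELSE] → 2
flight=W27: origin='ORD' → outer ELSE → other
flight=W30: origin='MIA' → outer ELSE → other
flight=W47: origin='LAX' → outer ELSE → other
flight=W48: origin='JFK' → inner[delay_min < 16] → 37
flight=W50: origin='DEN' → outer ELSE → other
flight=W51: origin='ORD' → outer ELSE → other
flight=W65: origin='ORD' → outer ELSE → other
flight=W73: origin='MIA' → outer ELSE → other
flight=W79: origin='MIA' → outer ELSE → other
flight=W81: origin='MIA' → outer ELSE → other
flight=W89: origin='JFK' → inner[ELSE] → 46

47, 19, 2, other, other, other, 37, other, other, other, other, other, other, 46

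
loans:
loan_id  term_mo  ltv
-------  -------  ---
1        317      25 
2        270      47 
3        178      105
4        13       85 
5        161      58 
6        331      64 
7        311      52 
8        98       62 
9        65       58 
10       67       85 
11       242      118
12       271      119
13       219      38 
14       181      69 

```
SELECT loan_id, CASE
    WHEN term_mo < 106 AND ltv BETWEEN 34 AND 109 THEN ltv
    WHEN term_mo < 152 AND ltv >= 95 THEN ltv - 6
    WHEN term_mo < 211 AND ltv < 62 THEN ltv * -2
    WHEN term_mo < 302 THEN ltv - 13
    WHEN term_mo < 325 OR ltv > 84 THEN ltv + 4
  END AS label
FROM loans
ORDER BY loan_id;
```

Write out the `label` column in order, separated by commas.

29, 34, 92, 85, -116, NULL, 56, 62, 58, 85, 105, 106, 25, 56

loan_id=1: term_mo < 325 OR ltv > 84 → 29
loan_id=2: term_mo < 302 → 34
loan_id=3: term_mo < 302 → 92
loan_id=4: term_mo < 106 AND ltv BETWEEN 34 AND 109 → 85
loan_id=5: term_mo < 211 AND ltv < 62 → -116
loan_id=6: (no match → NULL) → NULL
loan_id=7: term_mo < 325 OR ltv > 84 → 56
loan_id=8: term_mo < 106 AND ltv BETWEEN 34 AND 109 → 62
loan_id=9: term_mo < 106 AND ltv BETWEEN 34 AND 109 → 58
loan_id=10: term_mo < 106 AND ltv BETWEEN 34 AND 109 → 85
loan_id=11: term_mo < 302 → 105
loan_id=12: term_mo < 302 → 106
loan_id=13: term_mo < 302 → 25
loan_id=14: term_mo < 302 → 56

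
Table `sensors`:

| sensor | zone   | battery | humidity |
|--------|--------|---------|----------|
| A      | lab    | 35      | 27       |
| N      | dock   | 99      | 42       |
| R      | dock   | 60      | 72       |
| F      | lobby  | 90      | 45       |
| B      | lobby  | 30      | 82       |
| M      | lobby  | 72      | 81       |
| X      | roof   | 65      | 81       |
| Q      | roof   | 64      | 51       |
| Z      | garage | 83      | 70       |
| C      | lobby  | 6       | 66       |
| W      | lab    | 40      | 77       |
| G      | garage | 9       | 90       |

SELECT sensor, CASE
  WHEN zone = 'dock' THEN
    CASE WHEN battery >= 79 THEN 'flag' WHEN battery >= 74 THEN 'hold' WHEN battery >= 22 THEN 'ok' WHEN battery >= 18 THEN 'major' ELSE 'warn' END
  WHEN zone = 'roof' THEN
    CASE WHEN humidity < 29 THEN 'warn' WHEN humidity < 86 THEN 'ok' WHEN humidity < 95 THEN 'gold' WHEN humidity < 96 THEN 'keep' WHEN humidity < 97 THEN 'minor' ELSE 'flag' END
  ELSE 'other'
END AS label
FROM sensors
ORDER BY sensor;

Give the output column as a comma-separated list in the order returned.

sensor=A: zone='lab' → outer ELSE → other
sensor=B: zone='lobby' → outer ELSE → other
sensor=C: zone='lobby' → outer ELSE → other
sensor=F: zone='lobby' → outer ELSE → other
sensor=G: zone='garage' → outer ELSE → other
sensor=M: zone='lobby' → outer ELSE → other
sensor=N: zone='dock' → inner[battery >= 79] → flag
sensor=Q: zone='roof' → inner[humidity < 86] → ok
sensor=R: zone='dock' → inner[battery >= 22] → ok
sensor=W: zone='lab' → outer ELSE → other
sensor=X: zone='roof' → inner[humidity < 86] → ok
sensor=Z: zone='garage' → outer ELSE → other

other, other, other, other, other, other, flag, ok, ok, other, ok, other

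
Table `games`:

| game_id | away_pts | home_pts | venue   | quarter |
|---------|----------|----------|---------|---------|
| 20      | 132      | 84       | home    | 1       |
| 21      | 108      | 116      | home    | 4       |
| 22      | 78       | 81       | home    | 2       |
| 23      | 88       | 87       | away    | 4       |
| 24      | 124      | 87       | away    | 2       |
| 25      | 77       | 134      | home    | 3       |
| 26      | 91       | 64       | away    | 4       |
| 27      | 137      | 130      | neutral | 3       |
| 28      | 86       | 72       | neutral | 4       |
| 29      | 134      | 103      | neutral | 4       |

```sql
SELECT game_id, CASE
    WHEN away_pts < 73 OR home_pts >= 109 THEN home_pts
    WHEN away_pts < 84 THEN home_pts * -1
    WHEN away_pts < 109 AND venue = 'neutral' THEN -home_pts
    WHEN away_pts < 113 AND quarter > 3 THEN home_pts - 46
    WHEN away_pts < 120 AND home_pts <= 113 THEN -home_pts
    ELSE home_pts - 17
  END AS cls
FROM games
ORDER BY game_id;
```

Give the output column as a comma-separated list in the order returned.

67, 116, -81, 41, 70, 134, 18, 130, -72, 86

game_id=20: ELSE → 67
game_id=21: away_pts < 73 OR home_pts >= 109 → 116
game_id=22: away_pts < 84 → -81
game_id=23: away_pts < 113 AND quarter > 3 → 41
game_id=24: ELSE → 70
game_id=25: away_pts < 73 OR home_pts >= 109 → 134
game_id=26: away_pts < 113 AND quarter > 3 → 18
game_id=27: away_pts < 73 OR home_pts >= 109 → 130
game_id=28: away_pts < 109 AND venue = 'neutral' → -72
game_id=29: ELSE → 86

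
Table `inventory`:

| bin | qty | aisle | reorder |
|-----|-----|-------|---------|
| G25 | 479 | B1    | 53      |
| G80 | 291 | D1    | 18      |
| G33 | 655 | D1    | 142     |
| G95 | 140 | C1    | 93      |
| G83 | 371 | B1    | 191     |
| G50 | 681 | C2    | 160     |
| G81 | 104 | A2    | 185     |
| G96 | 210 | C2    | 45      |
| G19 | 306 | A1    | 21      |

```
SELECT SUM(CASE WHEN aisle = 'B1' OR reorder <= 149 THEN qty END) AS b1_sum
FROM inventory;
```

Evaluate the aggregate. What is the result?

2452

bin=G25: ✓ → 479
bin=G80: ✓ → 291
bin=G33: ✓ → 655
bin=G95: ✓ → 140
bin=G83: ✓ → 371
bin=G50: ✗
bin=G81: ✗
bin=G96: ✓ → 210
bin=G19: ✓ → 306
b1_sum = 479 + 291 + 655 + 140 + 371 + 210 + 306 = 2452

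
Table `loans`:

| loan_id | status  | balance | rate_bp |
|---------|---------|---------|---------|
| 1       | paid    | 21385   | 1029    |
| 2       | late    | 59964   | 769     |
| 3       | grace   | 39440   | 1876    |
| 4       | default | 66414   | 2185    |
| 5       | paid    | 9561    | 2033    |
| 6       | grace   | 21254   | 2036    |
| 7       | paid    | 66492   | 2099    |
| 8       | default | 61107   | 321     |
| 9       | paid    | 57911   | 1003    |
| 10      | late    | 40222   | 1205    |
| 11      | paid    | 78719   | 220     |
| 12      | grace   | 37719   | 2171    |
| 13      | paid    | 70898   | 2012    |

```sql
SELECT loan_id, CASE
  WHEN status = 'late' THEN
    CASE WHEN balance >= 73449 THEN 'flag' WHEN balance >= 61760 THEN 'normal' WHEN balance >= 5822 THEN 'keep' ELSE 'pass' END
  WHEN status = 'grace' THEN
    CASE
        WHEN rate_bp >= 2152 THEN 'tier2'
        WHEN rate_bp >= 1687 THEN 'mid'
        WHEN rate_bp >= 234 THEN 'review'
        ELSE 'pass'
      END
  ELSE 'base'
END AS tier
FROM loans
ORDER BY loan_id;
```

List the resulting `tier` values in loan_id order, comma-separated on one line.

loan_id=1: status='paid' → outer ELSE → base
loan_id=2: status='late' → inner[balance >= 5822] → keep
loan_id=3: status='grace' → inner[rate_bp >= 1687] → mid
loan_id=4: status='default' → outer ELSE → base
loan_id=5: status='paid' → outer ELSE → base
loan_id=6: status='grace' → inner[rate_bp >= 1687] → mid
loan_id=7: status='paid' → outer ELSE → base
loan_id=8: status='default' → outer ELSE → base
loan_id=9: status='paid' → outer ELSE → base
loan_id=10: status='late' → inner[balance >= 5822] → keep
loan_id=11: status='paid' → outer ELSE → base
loan_id=12: status='grace' → inner[rate_bp >= 2152] → tier2
loan_id=13: status='paid' → outer ELSE → base

base, keep, mid, base, base, mid, base, base, base, keep, base, tier2, base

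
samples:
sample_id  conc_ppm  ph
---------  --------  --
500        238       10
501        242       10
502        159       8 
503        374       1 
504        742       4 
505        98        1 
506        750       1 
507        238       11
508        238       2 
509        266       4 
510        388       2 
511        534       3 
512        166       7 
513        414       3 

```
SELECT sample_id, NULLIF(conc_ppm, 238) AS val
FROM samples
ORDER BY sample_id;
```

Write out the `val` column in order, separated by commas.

NULL, 242, 159, 374, 742, 98, 750, NULL, NULL, 266, 388, 534, 166, 414

sample_id=500: conc_ppm=238 vs 238: equal → NULL
sample_id=501: conc_ppm=242 vs 238: differ → 242
sample_id=502: conc_ppm=159 vs 238: differ → 159
sample_id=503: conc_ppm=374 vs 238: differ → 374
sample_id=504: conc_ppm=742 vs 238: differ → 742
sample_id=505: conc_ppm=98 vs 238: differ → 98
sample_id=506: conc_ppm=750 vs 238: differ → 750
sample_id=507: conc_ppm=238 vs 238: equal → NULL
sample_id=508: conc_ppm=238 vs 238: equal → NULL
sample_id=509: conc_ppm=266 vs 238: differ → 266
sample_id=510: conc_ppm=388 vs 238: differ → 388
sample_id=511: conc_ppm=534 vs 238: differ → 534
sample_id=512: conc_ppm=166 vs 238: differ → 166
sample_id=513: conc_ppm=414 vs 238: differ → 414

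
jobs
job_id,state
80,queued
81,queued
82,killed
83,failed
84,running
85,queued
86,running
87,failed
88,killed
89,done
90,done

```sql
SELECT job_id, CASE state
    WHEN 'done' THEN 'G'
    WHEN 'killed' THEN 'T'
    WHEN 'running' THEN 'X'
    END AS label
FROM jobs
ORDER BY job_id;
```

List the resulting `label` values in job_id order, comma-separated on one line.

NULL, NULL, T, NULL, X, NULL, X, NULL, T, G, G

job_id=80: (no match → NULL) → NULL
job_id=81: (no match → NULL) → NULL
job_id=82: state='killed' → T
job_id=83: (no match → NULL) → NULL
job_id=84: state='running' → X
job_id=85: (no match → NULL) → NULL
job_id=86: state='running' → X
job_id=87: (no match → NULL) → NULL
job_id=88: state='killed' → T
job_id=89: state='done' → G
job_id=90: state='done' → G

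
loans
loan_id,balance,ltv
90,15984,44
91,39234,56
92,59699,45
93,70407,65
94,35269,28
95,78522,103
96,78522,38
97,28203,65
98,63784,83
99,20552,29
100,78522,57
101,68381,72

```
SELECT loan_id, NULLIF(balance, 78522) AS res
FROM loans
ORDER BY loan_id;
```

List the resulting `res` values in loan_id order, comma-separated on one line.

15984, 39234, 59699, 70407, 35269, NULL, NULL, 28203, 63784, 20552, NULL, 68381

loan_id=90: balance=15984 vs 78522: differ → 15984
loan_id=91: balance=39234 vs 78522: differ → 39234
loan_id=92: balance=59699 vs 78522: differ → 59699
loan_id=93: balance=70407 vs 78522: differ → 70407
loan_id=94: balance=35269 vs 78522: differ → 35269
loan_id=95: balance=78522 vs 78522: equal → NULL
loan_id=96: balance=78522 vs 78522: equal → NULL
loan_id=97: balance=28203 vs 78522: differ → 28203
loan_id=98: balance=63784 vs 78522: differ → 63784
loan_id=99: balance=20552 vs 78522: differ → 20552
loan_id=100: balance=78522 vs 78522: equal → NULL
loan_id=101: balance=68381 vs 78522: differ → 68381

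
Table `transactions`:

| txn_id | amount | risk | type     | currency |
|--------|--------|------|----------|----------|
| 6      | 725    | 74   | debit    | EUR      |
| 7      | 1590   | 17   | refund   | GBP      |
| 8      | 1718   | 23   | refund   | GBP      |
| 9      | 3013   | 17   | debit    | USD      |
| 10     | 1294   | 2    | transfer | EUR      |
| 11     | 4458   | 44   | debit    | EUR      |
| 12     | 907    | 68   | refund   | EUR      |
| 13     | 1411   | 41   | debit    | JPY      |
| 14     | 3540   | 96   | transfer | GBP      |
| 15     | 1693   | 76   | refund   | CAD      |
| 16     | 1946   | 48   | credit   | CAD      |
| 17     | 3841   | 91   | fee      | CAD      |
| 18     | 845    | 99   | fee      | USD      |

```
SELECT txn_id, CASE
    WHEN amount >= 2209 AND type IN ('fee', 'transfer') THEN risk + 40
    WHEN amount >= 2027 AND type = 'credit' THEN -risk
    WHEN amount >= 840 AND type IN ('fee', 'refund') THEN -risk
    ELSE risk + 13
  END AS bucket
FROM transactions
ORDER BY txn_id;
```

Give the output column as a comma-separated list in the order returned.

87, -17, -23, 30, 15, 57, -68, 54, 136, -76, 61, 131, -99

txn_id=6: ELSE → 87
txn_id=7: amount >= 840 AND type IN ('fee', 'refund') → -17
txn_id=8: amount >= 840 AND type IN ('fee', 'refund') → -23
txn_id=9: ELSE → 30
txn_id=10: ELSE → 15
txn_id=11: ELSE → 57
txn_id=12: amount >= 840 AND type IN ('fee', 'refund') → -68
txn_id=13: ELSE → 54
txn_id=14: amount >= 2209 AND type IN ('fee', 'transfer') → 136
txn_id=15: amount >= 840 AND type IN ('fee', 'refund') → -76
txn_id=16: ELSE → 61
txn_id=17: amount >= 2209 AND type IN ('fee', 'transfer') → 131
txn_id=18: amount >= 840 AND type IN ('fee', 'refund') → -99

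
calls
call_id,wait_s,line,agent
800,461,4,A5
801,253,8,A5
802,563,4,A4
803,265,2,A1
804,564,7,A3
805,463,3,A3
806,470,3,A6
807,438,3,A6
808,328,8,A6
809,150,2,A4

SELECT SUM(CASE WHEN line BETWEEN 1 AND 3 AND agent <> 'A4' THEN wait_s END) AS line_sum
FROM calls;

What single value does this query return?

1636

call_id=800: ✗
call_id=801: ✗
call_id=802: ✗
call_id=803: ✓ → 265
call_id=804: ✗
call_id=805: ✓ → 463
call_id=806: ✓ → 470
call_id=807: ✓ → 438
call_id=808: ✗
call_id=809: ✗
line_sum = 265 + 463 + 470 + 438 = 1636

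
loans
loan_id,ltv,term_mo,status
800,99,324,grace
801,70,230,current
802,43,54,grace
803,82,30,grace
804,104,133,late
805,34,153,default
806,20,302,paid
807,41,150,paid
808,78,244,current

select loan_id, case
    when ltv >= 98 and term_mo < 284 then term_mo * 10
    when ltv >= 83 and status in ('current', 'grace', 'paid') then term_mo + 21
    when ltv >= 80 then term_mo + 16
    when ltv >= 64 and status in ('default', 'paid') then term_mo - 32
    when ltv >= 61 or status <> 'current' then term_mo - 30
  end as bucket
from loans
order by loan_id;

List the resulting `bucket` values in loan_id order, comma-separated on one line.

345, 200, 24, 46, 1330, 123, 272, 120, 214

loan_id=800: ltv >= 83 and status in ('current', 'grace', 'paid') → 345
loan_id=801: ltv >= 61 or status <> 'current' → 200
loan_id=802: ltv >= 61 or status <> 'current' → 24
loan_id=803: ltv >= 80 → 46
loan_id=804: ltv >= 98 and term_mo < 284 → 1330
loan_id=805: ltv >= 61 or status <> 'current' → 123
loan_id=806: ltv >= 61 or status <> 'current' → 272
loan_id=807: ltv >= 61 or status <> 'current' → 120
loan_id=808: ltv >= 61 or status <> 'current' → 214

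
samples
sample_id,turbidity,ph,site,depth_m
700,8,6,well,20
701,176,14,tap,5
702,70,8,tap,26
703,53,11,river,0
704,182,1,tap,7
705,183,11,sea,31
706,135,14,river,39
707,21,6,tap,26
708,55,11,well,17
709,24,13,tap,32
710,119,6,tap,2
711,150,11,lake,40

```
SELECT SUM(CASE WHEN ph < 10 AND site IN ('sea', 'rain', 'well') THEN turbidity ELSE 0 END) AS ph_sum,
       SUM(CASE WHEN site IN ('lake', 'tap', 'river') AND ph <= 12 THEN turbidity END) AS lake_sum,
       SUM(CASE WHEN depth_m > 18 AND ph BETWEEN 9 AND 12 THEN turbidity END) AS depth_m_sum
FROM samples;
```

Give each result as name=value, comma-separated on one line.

ph_sum=8, lake_sum=595, depth_m_sum=333

[ph_sum: ph < 10 AND site IN ('sea', 'rain', 'well')]
sample_id=700: ✓ → 8
sample_id=701: ✗
sample_id=702: ✗
sample_id=703: ✗
sample_id=704: ✗
sample_id=705: ✗
sample_id=706: ✗
sample_id=707: ✗
sample_id=708: ✗
sample_id=709: ✗
sample_id=710: ✗
sample_id=711: ✗
ph_sum = 8
—
[lake_sum: site IN ('lake', 'tap', 'river') AND ph <= 12]
sample_id=700: ✗
sample_id=701: ✗
sample_id=702: ✓ → 70
sample_id=703: ✓ → 53
sample_id=704: ✓ → 182
sample_id=705: ✗
sample_id=706: ✗
sample_id=707: ✓ → 21
sample_id=708: ✗
sample_id=709: ✗
sample_id=710: ✓ → 119
sample_id=711: ✓ → 150
lake_sum = 70 + 53 + 182 + 21 + 119 + 150 = 595
—
[depth_m_sum: depth_m > 18 AND ph BETWEEN 9 AND 12]
sample_id=700: ✗
sample_id=701: ✗
sample_id=702: ✗
sample_id=703: ✗
sample_id=704: ✗
sample_id=705: ✓ → 183
sample_id=706: ✗
sample_id=707: ✗
sample_id=708: ✗
sample_id=709: ✗
sample_id=710: ✗
sample_id=711: ✓ → 150
depth_m_sum = 183 + 150 = 333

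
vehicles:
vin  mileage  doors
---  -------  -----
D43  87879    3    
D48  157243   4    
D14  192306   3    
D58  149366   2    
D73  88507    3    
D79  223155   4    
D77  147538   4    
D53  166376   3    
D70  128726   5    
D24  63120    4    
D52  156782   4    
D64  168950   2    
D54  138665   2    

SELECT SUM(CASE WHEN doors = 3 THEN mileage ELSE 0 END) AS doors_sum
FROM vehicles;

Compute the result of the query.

vin=D43: ✓ → 87879
vin=D48: ✗
vin=D14: ✓ → 192306
vin=D58: ✗
vin=D73: ✓ → 88507
vin=D79: ✗
vin=D77: ✗
vin=D53: ✓ → 166376
vin=D70: ✗
vin=D24: ✗
vin=D52: ✗
vin=D64: ✗
vin=D54: ✗
doors_sum = 87879 + 192306 + 88507 + 166376 = 535068

535068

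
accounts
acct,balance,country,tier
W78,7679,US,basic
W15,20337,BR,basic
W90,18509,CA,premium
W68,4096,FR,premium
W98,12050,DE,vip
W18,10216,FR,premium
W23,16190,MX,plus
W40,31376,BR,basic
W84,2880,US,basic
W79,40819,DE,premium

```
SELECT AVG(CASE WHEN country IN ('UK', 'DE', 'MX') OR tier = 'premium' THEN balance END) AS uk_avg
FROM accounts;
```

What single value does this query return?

16980

acct=W78: ✗
acct=W15: ✗
acct=W90: ✓ → 18509
acct=W68: ✓ → 4096
acct=W98: ✓ → 12050
acct=W18: ✓ → 10216
acct=W23: ✓ → 16190
acct=W40: ✗
acct=W84: ✗
acct=W79: ✓ → 40819
uk_avg = (18509 + 4096 + 12050 + 10216 + 16190 + 40819) / 6 = 16980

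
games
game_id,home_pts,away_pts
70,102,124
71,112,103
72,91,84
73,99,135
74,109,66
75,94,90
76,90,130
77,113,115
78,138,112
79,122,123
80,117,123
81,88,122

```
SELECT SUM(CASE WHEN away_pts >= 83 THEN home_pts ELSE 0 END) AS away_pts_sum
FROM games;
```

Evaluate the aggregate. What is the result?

1166

game_id=70: ✓ → 102
game_id=71: ✓ → 112
game_id=72: ✓ → 91
game_id=73: ✓ → 99
game_id=74: ✗
game_id=75: ✓ → 94
game_id=76: ✓ → 90
game_id=77: ✓ → 113
game_id=78: ✓ → 138
game_id=79: ✓ → 122
game_id=80: ✓ → 117
game_id=81: ✓ → 88
away_pts_sum = 102 + 112 + 91 + 99 + 94 + 90 + 113 + 138 + 122 + 117 + 88 = 1166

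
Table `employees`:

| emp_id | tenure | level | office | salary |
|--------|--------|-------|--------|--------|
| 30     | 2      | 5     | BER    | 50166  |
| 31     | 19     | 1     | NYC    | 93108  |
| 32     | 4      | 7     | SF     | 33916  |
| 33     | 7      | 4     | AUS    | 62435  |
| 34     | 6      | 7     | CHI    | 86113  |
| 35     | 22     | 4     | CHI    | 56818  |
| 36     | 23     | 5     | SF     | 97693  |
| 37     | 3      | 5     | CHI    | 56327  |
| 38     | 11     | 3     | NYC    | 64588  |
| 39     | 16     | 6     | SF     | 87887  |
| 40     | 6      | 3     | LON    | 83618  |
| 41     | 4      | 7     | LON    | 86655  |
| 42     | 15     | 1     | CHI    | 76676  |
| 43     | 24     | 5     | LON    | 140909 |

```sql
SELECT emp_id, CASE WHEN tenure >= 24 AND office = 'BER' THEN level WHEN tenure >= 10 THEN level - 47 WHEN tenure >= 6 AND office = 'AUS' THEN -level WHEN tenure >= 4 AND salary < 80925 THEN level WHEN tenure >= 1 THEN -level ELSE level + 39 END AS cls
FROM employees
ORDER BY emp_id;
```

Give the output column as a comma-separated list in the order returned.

-5, -46, 7, -4, -7, -43, -42, -5, -44, -41, -3, -7, -46, -42

emp_id=30: tenure >= 1 → -5
emp_id=31: tenure >= 10 → -46
emp_id=32: tenure >= 4 AND salary < 80925 → 7
emp_id=33: tenure >= 6 AND office = 'AUS' → -4
emp_id=34: tenure >= 1 → -7
emp_id=35: tenure >= 10 → -43
emp_id=36: tenure >= 10 → -42
emp_id=37: tenure >= 1 → -5
emp_id=38: tenure >= 10 → -44
emp_id=39: tenure >= 10 → -41
emp_id=40: tenure >= 1 → -3
emp_id=41: tenure >= 1 → -7
emp_id=42: tenure >= 10 → -46
emp_id=43: tenure >= 10 → -42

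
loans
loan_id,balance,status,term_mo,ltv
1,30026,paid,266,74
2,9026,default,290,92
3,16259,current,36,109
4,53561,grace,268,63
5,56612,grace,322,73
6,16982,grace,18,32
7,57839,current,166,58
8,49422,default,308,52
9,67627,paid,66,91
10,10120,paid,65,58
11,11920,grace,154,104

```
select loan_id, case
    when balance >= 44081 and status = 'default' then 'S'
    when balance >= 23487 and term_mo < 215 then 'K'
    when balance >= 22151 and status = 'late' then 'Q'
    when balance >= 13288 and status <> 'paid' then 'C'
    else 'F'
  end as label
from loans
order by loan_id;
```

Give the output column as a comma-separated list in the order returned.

loan_id=1: ELSE → F
loan_id=2: ELSE → F
loan_id=3: balance >= 13288 and status <> 'paid' → C
loan_id=4: balance >= 13288 and status <> 'paid' → C
loan_id=5: balance >= 13288 and status <> 'paid' → C
loan_id=6: balance >= 13288 and status <> 'paid' → C
loan_id=7: balance >= 23487 and term_mo < 215 → K
loan_id=8: balance >= 44081 and status = 'default' → S
loan_id=9: balance >= 23487 and term_mo < 215 → K
loan_id=10: ELSE → F
loan_id=11: ELSE → F

F, F, C, C, C, C, K, S, K, F, F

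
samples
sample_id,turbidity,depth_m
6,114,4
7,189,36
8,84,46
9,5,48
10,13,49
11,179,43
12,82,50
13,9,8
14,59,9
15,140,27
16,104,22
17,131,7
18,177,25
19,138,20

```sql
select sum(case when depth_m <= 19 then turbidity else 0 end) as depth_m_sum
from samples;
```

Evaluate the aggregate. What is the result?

sample_id=6: ✓ → 114
sample_id=7: ✗
sample_id=8: ✗
sample_id=9: ✗
sample_id=10: ✗
sample_id=11: ✗
sample_id=12: ✗
sample_id=13: ✓ → 9
sample_id=14: ✓ → 59
sample_id=15: ✗
sample_id=16: ✗
sample_id=17: ✓ → 131
sample_id=18: ✗
sample_id=19: ✗
depth_m_sum = 114 + 9 + 59 + 131 = 313

313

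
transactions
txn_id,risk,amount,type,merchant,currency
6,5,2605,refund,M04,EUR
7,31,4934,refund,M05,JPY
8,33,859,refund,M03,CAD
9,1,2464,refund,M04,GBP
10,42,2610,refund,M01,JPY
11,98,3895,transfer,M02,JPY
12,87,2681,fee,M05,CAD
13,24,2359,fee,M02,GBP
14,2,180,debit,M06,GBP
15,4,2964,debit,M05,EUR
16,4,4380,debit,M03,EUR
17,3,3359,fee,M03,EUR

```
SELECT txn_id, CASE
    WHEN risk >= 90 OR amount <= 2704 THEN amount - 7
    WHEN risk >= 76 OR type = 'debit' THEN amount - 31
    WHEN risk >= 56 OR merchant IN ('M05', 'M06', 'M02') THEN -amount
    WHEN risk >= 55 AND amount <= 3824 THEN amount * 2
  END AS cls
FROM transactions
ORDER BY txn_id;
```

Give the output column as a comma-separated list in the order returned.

2598, -4934, 852, 2457, 2603, 3888, 2674, 2352, 173, 2933, 4349, NULL

txn_id=6: risk >= 90 OR amount <= 2704 → 2598
txn_id=7: risk >= 56 OR merchant IN ('M05', 'M06', 'M02') → -4934
txn_id=8: risk >= 90 OR amount <= 2704 → 852
txn_id=9: risk >= 90 OR amount <= 2704 → 2457
txn_id=10: risk >= 90 OR amount <= 2704 → 2603
txn_id=11: risk >= 90 OR amount <= 2704 → 3888
txn_id=12: risk >= 90 OR amount <= 2704 → 2674
txn_id=13: risk >= 90 OR amount <= 2704 → 2352
txn_id=14: risk >= 90 OR amount <= 2704 → 173
txn_id=15: risk >= 76 OR type = 'debit' → 2933
txn_id=16: risk >= 76 OR type = 'debit' → 4349
txn_id=17: (no match → NULL) → NULL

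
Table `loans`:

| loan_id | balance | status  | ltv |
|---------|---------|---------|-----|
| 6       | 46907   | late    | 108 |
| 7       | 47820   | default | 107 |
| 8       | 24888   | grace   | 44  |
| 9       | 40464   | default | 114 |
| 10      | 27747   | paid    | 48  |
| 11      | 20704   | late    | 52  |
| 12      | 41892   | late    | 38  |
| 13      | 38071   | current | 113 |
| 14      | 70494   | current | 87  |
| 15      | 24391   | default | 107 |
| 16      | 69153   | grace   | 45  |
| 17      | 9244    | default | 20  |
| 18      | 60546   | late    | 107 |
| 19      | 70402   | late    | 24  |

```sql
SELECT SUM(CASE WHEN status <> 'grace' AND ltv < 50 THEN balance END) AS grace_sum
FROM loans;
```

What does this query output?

149285

loan_id=6: ✗
loan_id=7: ✗
loan_id=8: ✗
loan_id=9: ✗
loan_id=10: ✓ → 27747
loan_id=11: ✗
loan_id=12: ✓ → 41892
loan_id=13: ✗
loan_id=14: ✗
loan_id=15: ✗
loan_id=16: ✗
loan_id=17: ✓ → 9244
loan_id=18: ✗
loan_id=19: ✓ → 70402
grace_sum = 27747 + 41892 + 9244 + 70402 = 149285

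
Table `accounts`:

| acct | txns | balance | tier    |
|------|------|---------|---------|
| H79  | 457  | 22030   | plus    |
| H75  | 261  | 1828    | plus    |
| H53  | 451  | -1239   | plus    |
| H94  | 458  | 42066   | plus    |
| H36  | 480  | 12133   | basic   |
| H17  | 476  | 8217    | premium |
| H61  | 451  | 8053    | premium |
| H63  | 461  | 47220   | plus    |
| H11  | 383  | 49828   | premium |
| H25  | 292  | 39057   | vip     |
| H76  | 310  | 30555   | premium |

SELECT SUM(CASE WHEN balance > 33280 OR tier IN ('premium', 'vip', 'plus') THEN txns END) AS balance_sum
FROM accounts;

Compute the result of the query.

4000

acct=H79: ✓ → 457
acct=H75: ✓ → 261
acct=H53: ✓ → 451
acct=H94: ✓ → 458
acct=H36: ✗
acct=H17: ✓ → 476
acct=H61: ✓ → 451
acct=H63: ✓ → 461
acct=H11: ✓ → 383
acct=H25: ✓ → 292
acct=H76: ✓ → 310
balance_sum = 457 + 261 + 451 + 458 + 476 + 451 + 461 + 383 + 292 + 310 = 4000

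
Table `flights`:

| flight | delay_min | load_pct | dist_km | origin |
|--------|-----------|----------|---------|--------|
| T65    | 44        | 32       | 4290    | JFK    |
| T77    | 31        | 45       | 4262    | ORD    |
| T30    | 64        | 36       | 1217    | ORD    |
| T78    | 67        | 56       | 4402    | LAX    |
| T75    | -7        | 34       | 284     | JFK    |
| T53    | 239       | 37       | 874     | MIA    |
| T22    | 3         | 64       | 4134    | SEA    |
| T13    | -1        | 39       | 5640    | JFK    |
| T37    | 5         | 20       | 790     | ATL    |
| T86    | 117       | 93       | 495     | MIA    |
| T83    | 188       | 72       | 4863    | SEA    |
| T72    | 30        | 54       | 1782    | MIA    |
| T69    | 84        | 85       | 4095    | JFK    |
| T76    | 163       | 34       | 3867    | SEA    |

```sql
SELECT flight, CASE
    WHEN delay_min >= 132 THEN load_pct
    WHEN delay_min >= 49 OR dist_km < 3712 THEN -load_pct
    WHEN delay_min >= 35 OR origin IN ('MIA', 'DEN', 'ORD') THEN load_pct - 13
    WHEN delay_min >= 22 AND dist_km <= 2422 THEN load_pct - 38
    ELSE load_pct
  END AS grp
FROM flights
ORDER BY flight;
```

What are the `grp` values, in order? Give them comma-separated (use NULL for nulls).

39, 64, -36, -20, 37, 19, -85, -54, -34, 34, 32, -56, 72, -93

flight=T13: ELSE → 39
flight=T22: ELSE → 64
flight=T30: delay_min >= 49 OR dist_km < 3712 → -36
flight=T37: delay_min >= 49 OR dist_km < 3712 → -20
flight=T53: delay_min >= 132 → 37
flight=T65: delay_min >= 35 OR origin IN ('MIA', 'DEN', 'ORD') → 19
flight=T69: delay_min >= 49 OR dist_km < 3712 → -85
flight=T72: delay_min >= 49 OR dist_km < 3712 → -54
flight=T75: delay_min >= 49 OR dist_km < 3712 → -34
flight=T76: delay_min >= 132 → 34
flight=T77: delay_min >= 35 OR origin IN ('MIA', 'DEN', 'ORD') → 32
flight=T78: delay_min >= 49 OR dist_km < 3712 → -56
flight=T83: delay_min >= 132 → 72
flight=T86: delay_min >= 49 OR dist_km < 3712 → -93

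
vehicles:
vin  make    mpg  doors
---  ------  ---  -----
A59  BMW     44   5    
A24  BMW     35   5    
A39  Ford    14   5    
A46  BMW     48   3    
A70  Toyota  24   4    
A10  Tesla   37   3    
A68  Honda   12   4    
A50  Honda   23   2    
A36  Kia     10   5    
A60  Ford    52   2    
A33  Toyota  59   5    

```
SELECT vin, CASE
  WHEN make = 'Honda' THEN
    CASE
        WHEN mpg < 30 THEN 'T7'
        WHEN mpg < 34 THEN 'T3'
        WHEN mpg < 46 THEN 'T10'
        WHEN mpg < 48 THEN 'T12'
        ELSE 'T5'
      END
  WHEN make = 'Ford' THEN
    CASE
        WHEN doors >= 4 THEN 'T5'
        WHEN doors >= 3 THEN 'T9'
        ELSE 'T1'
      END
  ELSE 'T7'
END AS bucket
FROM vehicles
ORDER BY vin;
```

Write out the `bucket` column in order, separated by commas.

vin=A10: make='Tesla' → outer ELSE → T7
vin=A24: make='BMW' → outer ELSE → T7
vin=A33: make='Toyota' → outer ELSE → T7
vin=A36: make='Kia' → outer ELSE → T7
vin=A39: make='Ford' → inner[doors >= 4] → T5
vin=A46: make='BMW' → outer ELSE → T7
vin=A50: make='Honda' → inner[mpg < 30] → T7
vin=A59: make='BMW' → outer ELSE → T7
vin=A60: make='Ford' → inner[ELSE] → T1
vin=A68: make='Honda' → inner[mpg < 30] → T7
vin=A70: make='Toyota' → outer ELSE → T7

T7, T7, T7, T7, T5, T7, T7, T7, T1, T7, T7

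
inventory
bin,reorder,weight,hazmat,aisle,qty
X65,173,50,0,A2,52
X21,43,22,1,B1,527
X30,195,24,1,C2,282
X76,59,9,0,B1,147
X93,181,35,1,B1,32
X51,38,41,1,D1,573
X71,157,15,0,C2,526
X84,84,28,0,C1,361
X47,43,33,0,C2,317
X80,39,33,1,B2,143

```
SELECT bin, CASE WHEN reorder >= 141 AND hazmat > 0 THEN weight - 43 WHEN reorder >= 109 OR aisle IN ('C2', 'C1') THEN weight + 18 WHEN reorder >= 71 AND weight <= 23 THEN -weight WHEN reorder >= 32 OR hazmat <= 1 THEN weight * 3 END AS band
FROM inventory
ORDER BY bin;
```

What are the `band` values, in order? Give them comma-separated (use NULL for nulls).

66, -19, 51, 123, 68, 33, 27, 99, 46, -8

bin=X21: reorder >= 32 OR hazmat <= 1 → 66
bin=X30: reorder >= 141 AND hazmat > 0 → -19
bin=X47: reorder >= 109 OR aisle IN ('C2', 'C1') → 51
bin=X51: reorder >= 32 OR hazmat <= 1 → 123
bin=X65: reorder >= 109 OR aisle IN ('C2', 'C1') → 68
bin=X71: reorder >= 109 OR aisle IN ('C2', 'C1') → 33
bin=X76: reorder >= 32 OR hazmat <= 1 → 27
bin=X80: reorder >= 32 OR hazmat <= 1 → 99
bin=X84: reorder >= 109 OR aisle IN ('C2', 'C1') → 46
bin=X93: reorder >= 141 AND hazmat > 0 → -8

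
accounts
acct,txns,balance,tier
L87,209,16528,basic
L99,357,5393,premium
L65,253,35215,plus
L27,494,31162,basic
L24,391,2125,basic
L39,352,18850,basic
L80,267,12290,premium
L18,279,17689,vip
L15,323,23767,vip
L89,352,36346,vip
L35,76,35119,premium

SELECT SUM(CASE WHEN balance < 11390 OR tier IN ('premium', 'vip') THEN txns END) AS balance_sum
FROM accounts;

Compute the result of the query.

2045

acct=L87: ✗
acct=L99: ✓ → 357
acct=L65: ✗
acct=L27: ✗
acct=L24: ✓ → 391
acct=L39: ✗
acct=L80: ✓ → 267
acct=L18: ✓ → 279
acct=L15: ✓ → 323
acct=L89: ✓ → 352
acct=L35: ✓ → 76
balance_sum = 357 + 391 + 267 + 279 + 323 + 352 + 76 = 2045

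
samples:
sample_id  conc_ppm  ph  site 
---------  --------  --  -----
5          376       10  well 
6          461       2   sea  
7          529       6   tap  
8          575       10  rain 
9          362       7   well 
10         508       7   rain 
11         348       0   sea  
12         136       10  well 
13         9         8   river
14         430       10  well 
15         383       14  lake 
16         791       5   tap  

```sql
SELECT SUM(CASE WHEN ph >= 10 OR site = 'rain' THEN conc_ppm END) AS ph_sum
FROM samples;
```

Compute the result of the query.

sample_id=5: ✓ → 376
sample_id=6: ✗
sample_id=7: ✗
sample_id=8: ✓ → 575
sample_id=9: ✗
sample_id=10: ✓ → 508
sample_id=11: ✗
sample_id=12: ✓ → 136
sample_id=13: ✗
sample_id=14: ✓ → 430
sample_id=15: ✓ → 383
sample_id=16: ✗
ph_sum = 376 + 575 + 508 + 136 + 430 + 383 = 2408

2408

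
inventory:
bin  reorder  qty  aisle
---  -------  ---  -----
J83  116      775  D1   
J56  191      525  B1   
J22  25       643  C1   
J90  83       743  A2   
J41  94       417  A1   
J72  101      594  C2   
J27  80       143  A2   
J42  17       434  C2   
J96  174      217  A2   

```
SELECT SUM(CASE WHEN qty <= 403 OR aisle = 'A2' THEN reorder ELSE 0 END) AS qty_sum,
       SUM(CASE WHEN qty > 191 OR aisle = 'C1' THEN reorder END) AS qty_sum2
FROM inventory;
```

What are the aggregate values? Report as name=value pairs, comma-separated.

[qty_sum: qty <= 403 OR aisle = 'A2']
bin=J83: ✗
bin=J56: ✗
bin=J22: ✗
bin=J90: ✓ → 83
bin=J41: ✗
bin=J72: ✗
bin=J27: ✓ → 80
bin=J42: ✗
bin=J96: ✓ → 174
qty_sum = 83 + 80 + 174 = 337
—
[qty_sum2: qty > 191 OR aisle = 'C1']
bin=J83: ✓ → 116
bin=J56: ✓ → 191
bin=J22: ✓ → 25
bin=J90: ✓ → 83
bin=J41: ✓ → 94
bin=J72: ✓ → 101
bin=J27: ✗
bin=J42: ✓ → 17
bin=J96: ✓ → 174
qty_sum2 = 116 + 191 + 25 + 83 + 94 + 101 + 17 + 174 = 801

qty_sum=337, qty_sum2=801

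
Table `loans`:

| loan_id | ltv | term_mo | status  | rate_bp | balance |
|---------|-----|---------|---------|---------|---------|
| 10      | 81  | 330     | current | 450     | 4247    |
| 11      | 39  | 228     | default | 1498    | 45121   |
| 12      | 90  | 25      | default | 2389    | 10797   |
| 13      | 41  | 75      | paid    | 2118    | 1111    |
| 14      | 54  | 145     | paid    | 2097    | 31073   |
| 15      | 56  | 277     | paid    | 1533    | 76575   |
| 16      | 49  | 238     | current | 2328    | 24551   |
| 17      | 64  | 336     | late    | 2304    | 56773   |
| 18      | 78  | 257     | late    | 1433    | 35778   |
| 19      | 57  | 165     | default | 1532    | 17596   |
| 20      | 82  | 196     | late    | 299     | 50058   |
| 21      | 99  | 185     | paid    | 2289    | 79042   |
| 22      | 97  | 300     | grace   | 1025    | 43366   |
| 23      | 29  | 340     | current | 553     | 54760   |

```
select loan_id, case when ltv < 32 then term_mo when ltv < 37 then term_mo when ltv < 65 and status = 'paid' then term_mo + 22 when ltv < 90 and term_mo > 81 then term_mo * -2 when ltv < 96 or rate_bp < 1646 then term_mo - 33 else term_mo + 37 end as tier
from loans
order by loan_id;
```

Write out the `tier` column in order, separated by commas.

loan_id=10: ltv < 90 and term_mo > 81 → -660
loan_id=11: ltv < 90 and term_mo > 81 → -456
loan_id=12: ltv < 96 or rate_bp < 1646 → -8
loan_id=13: ltv < 65 and status = 'paid' → 97
loan_id=14: ltv < 65 and status = 'paid' → 167
loan_id=15: ltv < 65 and status = 'paid' → 299
loan_id=16: ltv < 90 and term_mo > 81 → -476
loan_id=17: ltv < 90 and term_mo > 81 → -672
loan_id=18: ltv < 90 and term_mo > 81 → -514
loan_id=19: ltv < 90 and term_mo > 81 → -330
loan_id=20: ltv < 90 and term_mo > 81 → -392
loan_id=21: ELSE → 222
loan_id=22: ltv < 96 or rate_bp < 1646 → 267
loan_id=23: ltv < 32 → 340

-660, -456, -8, 97, 167, 299, -476, -672, -514, -330, -392, 222, 267, 340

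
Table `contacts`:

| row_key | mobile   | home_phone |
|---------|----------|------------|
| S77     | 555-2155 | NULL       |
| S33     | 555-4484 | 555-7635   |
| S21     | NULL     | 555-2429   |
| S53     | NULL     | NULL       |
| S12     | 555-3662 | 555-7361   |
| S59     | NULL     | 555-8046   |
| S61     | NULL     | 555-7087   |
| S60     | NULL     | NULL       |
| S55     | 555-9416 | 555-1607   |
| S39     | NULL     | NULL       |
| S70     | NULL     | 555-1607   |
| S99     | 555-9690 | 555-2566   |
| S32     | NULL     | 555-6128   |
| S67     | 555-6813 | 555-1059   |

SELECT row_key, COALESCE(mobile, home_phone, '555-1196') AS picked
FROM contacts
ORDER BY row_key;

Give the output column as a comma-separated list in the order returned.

555-3662, 555-2429, 555-6128, 555-4484, 555-1196, 555-1196, 555-9416, 555-8046, 555-1196, 555-7087, 555-6813, 555-1607, 555-2155, 555-9690

row_key=S12: mobile=555-3662 → 555-3662
row_key=S21: mobile=NULL, home_phone=555-2429 → 555-2429
row_key=S32: mobile=NULL, home_phone=555-6128 → 555-6128
row_key=S33: mobile=555-4484 → 555-4484
row_key=S39: mobile=NULL, home_phone=NULL, → literal 555-1196 → 555-1196
row_key=S53: mobile=NULL, home_phone=NULL, → literal 555-1196 → 555-1196
row_key=S55: mobile=555-9416 → 555-9416
row_key=S59: mobile=NULL, home_phone=555-8046 → 555-8046
row_key=S60: mobile=NULL, home_phone=NULL, → literal 555-1196 → 555-1196
row_key=S61: mobile=NULL, home_phone=555-7087 → 555-7087
row_key=S67: mobile=555-6813 → 555-6813
row_key=S70: mobile=NULL, home_phone=555-1607 → 555-1607
row_key=S77: mobile=555-2155 → 555-2155
row_key=S99: mobile=555-9690 → 555-9690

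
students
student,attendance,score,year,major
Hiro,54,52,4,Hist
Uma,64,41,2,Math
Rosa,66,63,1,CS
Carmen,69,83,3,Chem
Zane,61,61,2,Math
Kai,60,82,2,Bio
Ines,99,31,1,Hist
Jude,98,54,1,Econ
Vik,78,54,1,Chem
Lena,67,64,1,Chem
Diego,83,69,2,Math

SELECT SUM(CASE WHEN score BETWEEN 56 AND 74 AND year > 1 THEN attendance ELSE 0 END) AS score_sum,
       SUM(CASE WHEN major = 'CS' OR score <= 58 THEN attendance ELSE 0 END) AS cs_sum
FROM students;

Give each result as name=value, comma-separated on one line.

[score_sum: score BETWEEN 56 AND 74 AND year > 1]
student=Hiro: ✗
student=Uma: ✗
student=Rosa: ✗
student=Carmen: ✗
student=Zane: ✓ → 61
student=Kai: ✗
student=Ines: ✗
student=Jude: ✗
student=Vik: ✗
student=Lena: ✗
student=Diego: ✓ → 83
score_sum = 61 + 83 = 144
—
[cs_sum: major = 'CS' OR score <= 58]
student=Hiro: ✓ → 54
student=Uma: ✓ → 64
student=Rosa: ✓ → 66
student=Carmen: ✗
student=Zane: ✗
student=Kai: ✗
student=Ines: ✓ → 99
student=Jude: ✓ → 98
student=Vik: ✓ → 78
student=Lena: ✗
student=Diego: ✗
cs_sum = 54 + 64 + 66 + 99 + 98 + 78 = 459

score_sum=144, cs_sum=459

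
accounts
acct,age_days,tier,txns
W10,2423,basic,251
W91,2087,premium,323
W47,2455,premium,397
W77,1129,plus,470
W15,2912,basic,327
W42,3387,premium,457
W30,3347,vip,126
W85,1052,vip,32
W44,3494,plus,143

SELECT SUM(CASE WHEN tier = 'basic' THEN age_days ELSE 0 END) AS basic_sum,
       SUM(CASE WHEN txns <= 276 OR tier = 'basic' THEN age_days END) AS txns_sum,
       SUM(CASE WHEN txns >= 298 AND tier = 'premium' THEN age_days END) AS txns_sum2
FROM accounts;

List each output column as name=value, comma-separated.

basic_sum=5335, txns_sum=13228, txns_sum2=7929

[basic_sum: tier = 'basic']
acct=W10: ✓ → 2423
acct=W91: ✗
acct=W47: ✗
acct=W77: ✗
acct=W15: ✓ → 2912
acct=W42: ✗
acct=W30: ✗
acct=W85: ✗
acct=W44: ✗
basic_sum = 2423 + 2912 = 5335
—
[txns_sum: txns <= 276 OR tier = 'basic']
acct=W10: ✓ → 2423
acct=W91: ✗
acct=W47: ✗
acct=W77: ✗
acct=W15: ✓ → 2912
acct=W42: ✗
acct=W30: ✓ → 3347
acct=W85: ✓ → 1052
acct=W44: ✓ → 3494
txns_sum = 2423 + 2912 + 3347 + 1052 + 3494 = 13228
—
[txns_sum2: txns >= 298 AND tier = 'premium']
acct=W10: ✗
acct=W91: ✓ → 2087
acct=W47: ✓ → 2455
acct=W77: ✗
acct=W15: ✗
acct=W42: ✓ → 3387
acct=W30: ✗
acct=W85: ✗
acct=W44: ✗
txns_sum2 = 2087 + 2455 + 3387 = 7929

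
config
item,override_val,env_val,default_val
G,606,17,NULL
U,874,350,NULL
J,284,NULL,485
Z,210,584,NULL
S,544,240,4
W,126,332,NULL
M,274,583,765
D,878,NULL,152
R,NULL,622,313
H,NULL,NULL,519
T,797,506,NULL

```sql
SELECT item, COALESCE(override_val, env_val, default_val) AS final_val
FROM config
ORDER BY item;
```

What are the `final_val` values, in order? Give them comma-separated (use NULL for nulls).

878, 606, 519, 284, 274, 622, 544, 797, 874, 126, 210

item=D: override_val=878 → 878
item=G: override_val=606 → 606
item=H: override_val=NULL, env_val=NULL, default_val=519 → 519
item=J: override_val=284 → 284
item=M: override_val=274 → 274
item=R: override_val=NULL, env_val=622 → 622
item=S: override_val=544 → 544
item=T: override_val=797 → 797
item=U: override_val=874 → 874
item=W: override_val=126 → 126
item=Z: override_val=210 → 210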